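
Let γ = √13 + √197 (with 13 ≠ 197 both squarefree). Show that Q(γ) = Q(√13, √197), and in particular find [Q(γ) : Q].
[Q(γ) : Q] = 4 (equivalently, Q(γ) = Q(√13, √197))

Obviously Q(γ) ⊆ Q(√13, √197), and [Q(√13, √197):Q] = 4 (since 13, 197 are distinct squarefree integers > 1 with 2561 not a perfect square). To show equality we compute the minimal polynomial of γ. From γ = √13 + √197: γ^2 = 13 + 2√(2561) + 197 = 210 + 2√(2561), so γ^2 - 210 = 2√(2561); squaring, (γ^2 - 210)^2 = 4·2561, i.e. γ^4 - 420γ^2 + 44100 - 10244 = 0, i.e. γ^4 - 420γ^2 + 33856 = 0. So γ is a root of x^4 - 420x^2 + 33856. This polynomial is irreducible over Q: it has no rational root (each ±√13 ± √197 is irrational), and any factorization into two quadratics over Q would force √(2561) ∈ Q (pairing opposite roots) or √13, √197 ∈ Q (other pairings), all impossible. Hence [Q(γ):Q] = 4 = [Q(√13, √197):Q], so Q(γ) = Q(√13, √197).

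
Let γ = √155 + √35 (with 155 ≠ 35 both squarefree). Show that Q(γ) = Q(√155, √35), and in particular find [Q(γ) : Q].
[Q(γ) : Q] = 4 (equivalently, Q(γ) = Q(√155, √35))

Obviously Q(γ) ⊆ Q(√155, √35), and [Q(√155, √35):Q] = 4 (since 155, 35 are distinct squarefree integers > 1 with 5425 not a perfect square). To show equality we compute the minimal polynomial of γ. From γ = √155 + √35: γ^2 = 155 + 2√(5425) + 35 = 190 + 2√(5425), so γ^2 - 190 = 2√(5425); squaring, (γ^2 - 190)^2 = 4·5425, i.e. γ^4 - 380γ^2 + 36100 - 21700 = 0, i.e. γ^4 - 380γ^2 + 14400 = 0. So γ is a root of x^4 - 380x^2 + 14400. This polynomial is irreducible over Q: it has no rational root (each ±√155 ± √35 is irrational), and any factorization into two quadratics over Q would force √(5425) ∈ Q (pairing opposite roots) or √155, √35 ∈ Q (other pairings), all impossible. Hence [Q(γ):Q] = 4 = [Q(√155, √35):Q], so Q(γ) = Q(√155, √35).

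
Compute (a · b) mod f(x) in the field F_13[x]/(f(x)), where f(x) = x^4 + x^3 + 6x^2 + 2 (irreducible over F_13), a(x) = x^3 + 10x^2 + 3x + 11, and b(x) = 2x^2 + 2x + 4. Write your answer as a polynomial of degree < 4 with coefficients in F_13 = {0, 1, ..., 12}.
a · b ≡ 11x^3 + 4x + 4 (mod f(x))

Multiply in F_13[x]: a(x)·b(x) = (x^3 + 10x^2 + 3x + 11)·(2x^2 + 2x + 4) = 2x^5 + 9x^4 + 4x^3 + 3x^2 + 8x + 5. This has degree ≥ 4, so divide by f(x) over F_13: 2x^5 + 9x^4 + 4x^3 + 3x^2 + 8x + 5 = (2x + 7)·(x^4 + x^3 + 6x^2 + 2) + (11x^3 + 4x + 4). Hence a·b ≡ 11x^3 + 4x + 4 (mod f). (F_13[x]/(f) is a field with 13^4 = 28561 elements since f is irreducible of degree 4.)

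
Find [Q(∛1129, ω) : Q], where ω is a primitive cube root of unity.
[Q(∛1129, ω) : Q] = 6

[Q(∛1129):Q] = 3 (min poly x^3 - 1129, irreducible since 1129 is not a perfect cube). [Q(ω):Q] = 2 (min poly x^2 + x + 1). Since Q(∛1129) ⊂ R and ω ∉ R, we have ω ∉ Q(∛1129), so x^2 + x + 1 remains irreducible over Q(∛1129) and [Q(∛1129, ω) : Q(∛1129)] = 2. By the tower law, [Q(∛1129, ω) : Q] = 3 · 2 = 6. (In fact Q(∛1129, ω) is the splitting field of x^3 - 1129 over Q.)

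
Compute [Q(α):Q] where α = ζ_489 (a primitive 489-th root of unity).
[Q(α):Q] = 324

The minimal polynomial of ζ_489 over Q is the 489-th cyclotomic polynomial Φ_489(x), which is irreducible over Q and has degree φ(489) = 324. Hence [Q(α):Q] = φ(489) = 324.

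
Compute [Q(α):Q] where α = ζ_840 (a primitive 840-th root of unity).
[Q(α):Q] = 192

The minimal polynomial of ζ_840 over Q is the 840-th cyclotomic polynomial Φ_840(x), which is irreducible over Q and has degree φ(840) = 192. Hence [Q(α):Q] = φ(840) = 192.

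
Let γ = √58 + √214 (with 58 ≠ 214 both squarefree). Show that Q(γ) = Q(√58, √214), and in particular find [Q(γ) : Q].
[Q(γ) : Q] = 4 (equivalently, Q(γ) = Q(√58, √214))

Obviously Q(γ) ⊆ Q(√58, √214), and [Q(√58, √214):Q] = 4 (since 58, 214 are distinct squarefree integers > 1 with 12412 not a perfect square). To show equality we compute the minimal polynomial of γ. From γ = √58 + √214: γ^2 = 58 + 2√(12412) + 214 = 272 + 2√(12412), so γ^2 - 272 = 2√(12412); squaring, (γ^2 - 272)^2 = 4·12412, i.e. γ^4 - 544γ^2 + 73984 - 49648 = 0, i.e. γ^4 - 544γ^2 + 24336 = 0. So γ is a root of x^4 - 544x^2 + 24336. This polynomial is irreducible over Q: it has no rational root (each ±√58 ± √214 is irrational), and any factorization into two quadratics over Q would force √(12412) ∈ Q (pairing opposite roots) or √58, √214 ∈ Q (other pairings), all impossible. Hence [Q(γ):Q] = 4 = [Q(√58, √214):Q], so Q(γ) = Q(√58, √214).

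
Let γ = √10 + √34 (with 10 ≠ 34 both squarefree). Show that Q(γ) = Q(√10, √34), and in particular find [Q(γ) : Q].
[Q(γ) : Q] = 4 (equivalently, Q(γ) = Q(√10, √34))

Obviously Q(γ) ⊆ Q(√10, √34), and [Q(√10, √34):Q] = 4 (since 10, 34 are distinct squarefree integers > 1 with 340 not a perfect square). To show equality we compute the minimal polynomial of γ. From γ = √10 + √34: γ^2 = 10 + 2√(340) + 34 = 44 + 2√(340), so γ^2 - 44 = 2√(340); squaring, (γ^2 - 44)^2 = 4·340, i.e. γ^4 - 88γ^2 + 1936 - 1360 = 0, i.e. γ^4 - 88γ^2 + 576 = 0. So γ is a root of x^4 - 88x^2 + 576. This polynomial is irreducible over Q: it has no rational root (each ±√10 ± √34 is irrational), and any factorization into two quadratics over Q would force √(340) ∈ Q (pairing opposite roots) or √10, √34 ∈ Q (other pairings), all impossible. Hence [Q(γ):Q] = 4 = [Q(√10, √34):Q], so Q(γ) = Q(√10, √34).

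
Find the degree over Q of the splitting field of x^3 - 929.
[K : Q] = 6

The roots of x^3 - 929 are ∛929, ω∛929, ω^2∛929 where ω = e^(2πi/3) is a primitive cube root of unity, so K = Q(∛929, ω). Now [Q(∛929):Q] = 3 (since 929 is not a perfect cube, x^3 - 929 is irreducible) and [Q(ω):Q] = 2. Both 2 and 3 divide [K:Q], and [K:Q] ≤ 3·2 = 6, so [K:Q] = 6. (Equivalently: Q(∛929) ⊂ R but ω ∉ R, so [K : Q(∛929)] = 2.)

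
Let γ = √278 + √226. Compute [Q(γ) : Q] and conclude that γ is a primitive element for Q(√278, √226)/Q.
[Q(γ) : Q] = 4 (equivalently, Q(γ) = Q(√278, √226))

Obviously Q(γ) ⊆ Q(√278, √226), and [Q(√278, √226):Q] = 4 (since 278, 226 are distinct squarefree integers > 1 with 62828 not a perfect square). To show equality we compute the minimal polynomial of γ. From γ = √278 + √226: γ^2 = 278 + 2√(62828) + 226 = 504 + 2√(62828), so γ^2 - 504 = 2√(62828); squaring, (γ^2 - 504)^2 = 4·62828, i.e. γ^4 - 1008γ^2 + 254016 - 251312 = 0, i.e. γ^4 - 1008γ^2 + 2704 = 0. So γ is a root of x^4 - 1008x^2 + 2704. This polynomial is irreducible over Q: it has no rational root (each ±√278 ± √226 is irrational), and any factorization into two quadratics over Q would force √(62828) ∈ Q (pairing opposite roots) or √278, √226 ∈ Q (other pairings), all impossible. Hence [Q(γ):Q] = 4 = [Q(√278, √226):Q], so Q(γ) = Q(√278, √226).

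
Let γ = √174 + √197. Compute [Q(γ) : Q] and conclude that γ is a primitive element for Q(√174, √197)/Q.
[Q(γ) : Q] = 4 (equivalently, Q(γ) = Q(√174, √197))

Obviously Q(γ) ⊆ Q(√174, √197), and [Q(√174, √197):Q] = 4 (since 174, 197 are distinct squarefree integers > 1 with 34278 not a perfect square). To show equality we compute the minimal polynomial of γ. From γ = √174 + √197: γ^2 = 174 + 2√(34278) + 197 = 371 + 2√(34278), so γ^2 - 371 = 2√(34278); squaring, (γ^2 - 371)^2 = 4·34278, i.e. γ^4 - 742γ^2 + 137641 - 137112 = 0, i.e. γ^4 - 742γ^2 + 529 = 0. So γ is a root of x^4 - 742x^2 + 529. This polynomial is irreducible over Q: it has no rational root (each ±√174 ± √197 is irrational), and any factorization into two quadratics over Q would force √(34278) ∈ Q (pairing opposite roots) or √174, √197 ∈ Q (other pairings), all impossible. Hence [Q(γ):Q] = 4 = [Q(√174, √197):Q], so Q(γ) = Q(√174, √197).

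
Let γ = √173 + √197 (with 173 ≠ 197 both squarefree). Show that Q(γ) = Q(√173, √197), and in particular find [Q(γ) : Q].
[Q(γ) : Q] = 4 (equivalently, Q(γ) = Q(√173, √197))

Obviously Q(γ) ⊆ Q(√173, √197), and [Q(√173, √197):Q] = 4 (since 173, 197 are distinct squarefree integers > 1 with 34081 not a perfect square). To show equality we compute the minimal polynomial of γ. From γ = √173 + √197: γ^2 = 173 + 2√(34081) + 197 = 370 + 2√(34081), so γ^2 - 370 = 2√(34081); squaring, (γ^2 - 370)^2 = 4·34081, i.e. γ^4 - 740γ^2 + 136900 - 136324 = 0, i.e. γ^4 - 740γ^2 + 576 = 0. So γ is a root of x^4 - 740x^2 + 576. This polynomial is irreducible over Q: it has no rational root (each ±√173 ± √197 is irrational), and any factorization into two quadratics over Q would force √(34081) ∈ Q (pairing opposite roots) or √173, √197 ∈ Q (other pairings), all impossible. Hence [Q(γ):Q] = 4 = [Q(√173, √197):Q], so Q(γ) = Q(√173, √197).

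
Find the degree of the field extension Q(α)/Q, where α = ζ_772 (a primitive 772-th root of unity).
[Q(α):Q] = 384

The minimal polynomial of ζ_772 over Q is the 772-th cyclotomic polynomial Φ_772(x), which is irreducible over Q and has degree φ(772) = 384. Hence [Q(α):Q] = φ(772) = 384.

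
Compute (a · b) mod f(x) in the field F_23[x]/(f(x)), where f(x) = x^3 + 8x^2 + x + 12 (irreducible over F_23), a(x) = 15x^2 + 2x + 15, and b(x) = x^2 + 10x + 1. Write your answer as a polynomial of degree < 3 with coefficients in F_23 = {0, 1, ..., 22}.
a · b ≡ 9x^2 + 9x + 22 (mod f(x))

Multiply in F_23[x]: a(x)·b(x) = (15x^2 + 2x + 15)·(x^2 + 10x + 1) = 15x^4 + 14x^3 + 4x^2 + 14x + 15. This has degree ≥ 3, so divide by f(x) over F_23: 15x^4 + 14x^3 + 4x^2 + 14x + 15 = (15x + 9)·(x^3 + 8x^2 + x + 12) + (9x^2 + 9x + 22). Hence a·b ≡ 9x^2 + 9x + 22 (mod f). (F_23[x]/(f) is a field with 23^3 = 12167 elements since f is irreducible of degree 3.)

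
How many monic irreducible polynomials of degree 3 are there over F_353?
There are 14662208 monic irreducible polynomials of degree 3 over F_353

Each element of F_{353^3} that lies in no proper subfield is a root of exactly one monic irreducible of degree 3 over F_353, and each such polynomial has 3 distinct roots in F_{353^3}. By Möbius inversion the count is N_353(3) = (1/3) Σ_{d|3} μ(3/d) · 353^d = (1/3)(μ(3)·353^1 + μ(1)·353^3) = 43986624/3 = 14662208.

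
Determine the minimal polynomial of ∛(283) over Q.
m_α(x) = x^3 - 283

α satisfies α^3 = 283, so x^3 - 283 annihilates α. By the rational root test, a rational root p/q (in lowest terms) of x^3 - 283 would satisfy p^3 = 283 q^3, forcing q = 1 and p^3 = 283; but 283 is not a perfect cube, contradiction. A monic cubic over Q with no rational root is irreducible (any nontrivial factorization would include a linear factor). Hence x^3 - 283 is the minimal polynomial of α, and in particular [Q(α):Q] = 3.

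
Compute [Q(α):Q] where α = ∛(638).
[Q(α):Q] = 3

The minimal polynomial of α is x^3 - 638, irreducible over Q since 638 is not a perfect cube (so x^3 - 638 has no rational root). Hence [Q(α):Q] = deg(m_α) = 3.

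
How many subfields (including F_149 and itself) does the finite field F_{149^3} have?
F_{149^3} has 2 subfields

The subfields of F_{p^n} are exactly the fields F_{p^d} for d | n (each is the fixed field of the unique index-d subgroup of Gal(F_{p^n}/F_p) ≅ Z/nZ). The divisors of n = 3 are {1, 3}, giving 2 subfields: F_{149^1}, F_{149^3}.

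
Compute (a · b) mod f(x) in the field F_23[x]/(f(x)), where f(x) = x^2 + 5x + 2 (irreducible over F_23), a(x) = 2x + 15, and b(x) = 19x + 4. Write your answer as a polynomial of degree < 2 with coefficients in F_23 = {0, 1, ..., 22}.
a · b ≡ 11x + 7 (mod f(x))

Multiply in F_23[x]: a(x)·b(x) = (2x + 15)·(19x + 4) = 15x^2 + 17x + 14. This has degree ≥ 2, so divide by f(x) over F_23: 15x^2 + 17x + 14 = (15)·(x^2 + 5x + 2) + (11x + 7). Hence a·b ≡ 11x + 7 (mod f). (F_23[x]/(f) is a field with 23^2 = 529 elements since f is irreducible of degree 2.)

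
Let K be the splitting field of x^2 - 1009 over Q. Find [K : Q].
[K : Q] = 2

f(x) = x^2 - 1009 factors as (x - √1009)(x + √1009). The splitting field is K = Q(√1009). Since 1009 is squarefree and > 1, it is not a perfect square, so x^2 - 1009 is irreducible over Q and [Q(√1009) : Q] = 2. Hence [K : Q] = 2.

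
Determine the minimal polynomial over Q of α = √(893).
m_α(x) = x^2 - 893

α satisfies α^2 - 893 = 0, so x^2 - 893 annihilates α. Since d = 893 is squarefree and ≠ 1, it is not a perfect square in Q, so x^2 - 893 has no rational root and is therefore irreducible over Q (a degree-2 polynomial over a field is irreducible iff it has no root). Hence m_α(x) = x^2 - 893.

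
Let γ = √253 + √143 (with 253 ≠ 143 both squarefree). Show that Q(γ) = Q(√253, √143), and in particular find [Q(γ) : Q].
[Q(γ) : Q] = 4 (equivalently, Q(γ) = Q(√253, √143))

Obviously Q(γ) ⊆ Q(√253, √143), and [Q(√253, √143):Q] = 4 (since 253, 143 are distinct squarefree integers > 1 with 36179 not a perfect square). To show equality we compute the minimal polynomial of γ. From γ = √253 + √143: γ^2 = 253 + 2√(36179) + 143 = 396 + 2√(36179), so γ^2 - 396 = 2√(36179); squaring, (γ^2 - 396)^2 = 4·36179, i.e. γ^4 - 792γ^2 + 156816 - 144716 = 0, i.e. γ^4 - 792γ^2 + 12100 = 0. So γ is a root of x^4 - 792x^2 + 12100. This polynomial is irreducible over Q: it has no rational root (each ±√253 ± √143 is irrational), and any factorization into two quadratics over Q would force √(36179) ∈ Q (pairing opposite roots) or √253, √143 ∈ Q (other pairings), all impossible. Hence [Q(γ):Q] = 4 = [Q(√253, √143):Q], so Q(γ) = Q(√253, √143).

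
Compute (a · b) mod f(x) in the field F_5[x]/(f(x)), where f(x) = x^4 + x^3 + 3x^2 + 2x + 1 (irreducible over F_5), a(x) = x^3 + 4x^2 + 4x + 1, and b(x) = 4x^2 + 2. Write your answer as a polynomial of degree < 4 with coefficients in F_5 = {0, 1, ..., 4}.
a · b ≡ 4x^3 + 3x^2 (mod f(x))

Multiply in F_5[x]: a(x)·b(x) = (x^3 + 4x^2 + 4x + 1)·(4x^2 + 2) = 4x^5 + x^4 + 3x^3 + 2x^2 + 3x + 2. This has degree ≥ 4, so divide by f(x) over F_5: 4x^5 + x^4 + 3x^3 + 2x^2 + 3x + 2 = (4x + 2)·(x^4 + x^3 + 3x^2 + 2x + 1) + (4x^3 + 3x^2). Hence a·b ≡ 4x^3 + 3x^2 (mod f). (F_5[x]/(f) is a field with 5^4 = 625 elements since f is irreducible of degree 4.)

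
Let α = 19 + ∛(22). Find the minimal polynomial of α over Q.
m_α(x) = x^3 - 57x^2 + 1083x - 6881

Set β = α - 19 = ∛(22), so β^3 = 22. Then (α - 19)^3 - 22 = 0, i.e. α is a root of g(x) = (x - 19)^3 - 22 = x^3 - 57x^2 + 1083x - 6881. Since g(x) = h(x - 19) where h(x) = x^3 - 22, and h is irreducible over Q (because 22 is not a perfect cube, so h has no rational root, and a monic cubic with no rational root is irreducible), g is also irreducible (irreducibility is preserved under the substitution x → x - 19). Hence m_α(x) = x^3 - 57x^2 + 1083x - 6881.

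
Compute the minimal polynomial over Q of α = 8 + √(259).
m_α(x) = x^2 - 16x - 195

From α - 8 = √(259), squaring gives (α - 8)^2 = 259, i.e. α^2 - 16α + 64 = 259, so α^2 - 16α - 195 = 0. The discriminant of x^2 - 16x - 195 is (-16)^2 - 4·(-195) = 256 + 780 = 1036, and 4·(259) is not a perfect square in Q since 259 is squarefree and ≠ 1. Hence x^2 - 16x - 195 is irreducible over Q and is the minimal polynomial of α.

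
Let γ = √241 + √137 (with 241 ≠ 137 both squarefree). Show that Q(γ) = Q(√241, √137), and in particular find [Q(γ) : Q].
[Q(γ) : Q] = 4 (equivalently, Q(γ) = Q(√241, √137))

Obviously Q(γ) ⊆ Q(√241, √137), and [Q(√241, √137):Q] = 4 (since 241, 137 are distinct squarefree integers > 1 with 33017 not a perfect square). To show equality we compute the minimal polynomial of γ. From γ = √241 + √137: γ^2 = 241 + 2√(33017) + 137 = 378 + 2√(33017), so γ^2 - 378 = 2√(33017); squaring, (γ^2 - 378)^2 = 4·33017, i.e. γ^4 - 756γ^2 + 142884 - 132068 = 0, i.e. γ^4 - 756γ^2 + 10816 = 0. So γ is a root of x^4 - 756x^2 + 10816. This polynomial is irreducible over Q: it has no rational root (each ±√241 ± √137 is irrational), and any factorization into two quadratics over Q would force √(33017) ∈ Q (pairing opposite roots) or √241, √137 ∈ Q (other pairings), all impossible. Hence [Q(γ):Q] = 4 = [Q(√241, √137):Q], so Q(γ) = Q(√241, √137).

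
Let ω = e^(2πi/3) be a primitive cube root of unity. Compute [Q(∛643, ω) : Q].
[Q(∛643, ω) : Q] = 6

[Q(∛643):Q] = 3 (min poly x^3 - 643, irreducible since 643 is not a perfect cube). [Q(ω):Q] = 2 (min poly x^2 + x + 1). Since Q(∛643) ⊂ R and ω ∉ R, we have ω ∉ Q(∛643), so x^2 + x + 1 remains irreducible over Q(∛643) and [Q(∛643, ω) : Q(∛643)] = 2. By the tower law, [Q(∛643, ω) : Q] = 3 · 2 = 6. (In fact Q(∛643, ω) is the splitting field of x^3 - 643 over Q.)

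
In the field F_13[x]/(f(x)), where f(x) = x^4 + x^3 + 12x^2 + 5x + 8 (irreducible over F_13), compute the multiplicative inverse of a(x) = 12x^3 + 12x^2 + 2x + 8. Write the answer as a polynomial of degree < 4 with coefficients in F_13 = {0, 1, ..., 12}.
a(x)^(-1) ≡ x^3 + 2x^2 + 5x + 1 (mod f(x))

Since f is irreducible over F_13, F_13[x]/(f) is a field and a(x) ≠ 0 has an inverse. Apply the extended Euclidean algorithm to f(x) and a(x) in F_13[x]: f(x) = (12x)·a(x) + (x^2 + 8);  a(x) = (12x + 12)·(x^2 + 8) + (10x + 3);  (x^2 + 8) = (4x + 4)·(10x + 3) + (9). The last nonzero remainder is the constant 9 = gcd(f, a) in F_13. Back-substituting through the division chain expresses 9 = s(x)·a(x) + t(x)·f(x) with s(x) ≡ 9x^3 + 5x^2 + 6x + 9 (mod f), so (9x^3 + 5x^2 + 6x + 9)·a(x) ≡ 9 (mod f). Multiplying by 9^(-1) ≡ 3 in F_13 gives a(x)^(-1) ≡ 3·(9x^3 + 5x^2 + 6x + 9) ≡ x^3 + 2x^2 + 5x + 1 (mod f). Check: (12x^3 + 12x^2 + 2x + 8)·(x^3 + 2x^2 + 5x + 1) = 12x^6 + 10x^5 + 8x^4 + 6x^3 + 12x^2 + 3x + 8 ≡ 1 (mod x^4 + x^3 + 12x^2 + 5x + 8).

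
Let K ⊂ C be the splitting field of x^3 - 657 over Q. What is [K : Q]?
[K : Q] = 6

The roots of x^3 - 657 are ∛657, ω∛657, ω^2∛657 where ω = e^(2πi/3) is a primitive cube root of unity, so K = Q(∛657, ω). Now [Q(∛657):Q] = 3 (since 657 is not a perfect cube, x^3 - 657 is irreducible) and [Q(ω):Q] = 2. Both 2 and 3 divide [K:Q], and [K:Q] ≤ 3·2 = 6, so [K:Q] = 6. (Equivalently: Q(∛657) ⊂ R but ω ∉ R, so [K : Q(∛657)] = 2.)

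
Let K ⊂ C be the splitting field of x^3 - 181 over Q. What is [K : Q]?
[K : Q] = 6

The roots of x^3 - 181 are ∛181, ω∛181, ω^2∛181 where ω = e^(2πi/3) is a primitive cube root of unity, so K = Q(∛181, ω). Now [Q(∛181):Q] = 3 (since 181 is not a perfect cube, x^3 - 181 is irreducible) and [Q(ω):Q] = 2. Both 2 and 3 divide [K:Q], and [K:Q] ≤ 3·2 = 6, so [K:Q] = 6. (Equivalently: Q(∛181) ⊂ R but ω ∉ R, so [K : Q(∛181)] = 2.)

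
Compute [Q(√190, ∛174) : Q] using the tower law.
[Q(√190, ∛174) : Q] = 6

Let L = Q(√190, ∛174). Since Q(√190) ⊂ L and [Q(√190):Q] = 2, the tower law gives 2 | [L:Q]. Likewise Q(∛174) ⊂ L with [Q(∛174):Q] = 3 (because 174 is not a perfect cube), so 3 | [L:Q]. As gcd(2,3) = 1, [L:Q] is divisible by 6. Conversely L is generated over Q by √190 and ∛174, so [L:Q] ≤ 2·3 = 6. Therefore [Q(√190, ∛174) : Q] = 6.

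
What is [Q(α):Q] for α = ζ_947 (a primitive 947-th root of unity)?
[Q(α):Q] = 946

The minimal polynomial of ζ_947 over Q is the 947-th cyclotomic polynomial Φ_947(x), which is irreducible over Q and has degree φ(947) = 946. Hence [Q(α):Q] = φ(947) = 946.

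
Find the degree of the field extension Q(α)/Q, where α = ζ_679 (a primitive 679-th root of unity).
[Q(α):Q] = 576

The minimal polynomial of ζ_679 over Q is the 679-th cyclotomic polynomial Φ_679(x), which is irreducible over Q and has degree φ(679) = 576. Hence [Q(α):Q] = φ(679) = 576.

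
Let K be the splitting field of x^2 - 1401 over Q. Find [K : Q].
[K : Q] = 2

f(x) = x^2 - 1401 factors as (x - √1401)(x + √1401). The splitting field is K = Q(√1401). Since 1401 is squarefree and > 1, it is not a perfect square, so x^2 - 1401 is irreducible over Q and [Q(√1401) : Q] = 2. Hence [K : Q] = 2.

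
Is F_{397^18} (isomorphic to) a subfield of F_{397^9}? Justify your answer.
No: F_{397^18} is not a subfield of F_{397^9}

F_{p^m} embeds in F_{p^n} iff m | n. Here 18 ∤ 9 (since 9 = 0·18 + 9 with remainder 9 ≠ 0), so F_{397^18} is not a subfield of F_{397^9}. Equivalently: if it were, the tower law would give 18 = [F_{397^18}:F_397] dividing [F_{397^9}:F_397] = 9, contradiction.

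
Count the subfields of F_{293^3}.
F_{293^3} has 2 subfields

The subfields of F_{p^n} are exactly the fields F_{p^d} for d | n (each is the fixed field of the unique index-d subgroup of Gal(F_{p^n}/F_p) ≅ Z/nZ). The divisors of n = 3 are {1, 3}, giving 2 subfields: F_{293^1}, F_{293^3}.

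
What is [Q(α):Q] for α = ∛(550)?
[Q(α):Q] = 3

The minimal polynomial of α is x^3 - 550, irreducible over Q since 550 is not a perfect cube (so x^3 - 550 has no rational root). Hence [Q(α):Q] = deg(m_α) = 3.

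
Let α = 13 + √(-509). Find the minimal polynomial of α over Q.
m_α(x) = x^2 - 26x + 678

From α - 13 = √(-509), squaring gives (α - 13)^2 = -509, i.e. α^2 - 26α + 169 = -509, so α^2 - 26α + 678 = 0. The discriminant of x^2 - 26x + 678 is (-26)^2 - 4·(678) = 676 - 2712 = -2036, and 4·(-509) is not a perfect square in Q since -509 is squarefree and ≠ 1. Hence x^2 - 26x + 678 is irreducible over Q and is the minimal polynomial of α.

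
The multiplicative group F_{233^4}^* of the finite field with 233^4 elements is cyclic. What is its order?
|F_{233^4}^*| = 2947295520

F_{233^4} has 233^4 = 2947295521 elements; its multiplicative group consists of all nonzero elements, so |F_{233^4}^*| = 2947295521 - 1 = 2947295520. (It is cyclic since any finite subgroup of the multiplicative group of a field is cyclic.)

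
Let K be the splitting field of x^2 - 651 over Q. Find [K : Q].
[K : Q] = 2

f(x) = x^2 - 651 factors as (x - √651)(x + √651). The splitting field is K = Q(√651). Since 651 is squarefree and > 1, it is not a perfect square, so x^2 - 651 is irreducible over Q and [Q(√651) : Q] = 2. Hence [K : Q] = 2.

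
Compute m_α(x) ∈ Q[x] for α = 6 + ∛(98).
m_α(x) = x^3 - 18x^2 + 108x - 314

Set β = α - 6 = ∛(98), so β^3 = 98. Then (α - 6)^3 - 98 = 0, i.e. α is a root of g(x) = (x - 6)^3 - 98 = x^3 - 18x^2 + 108x - 314. Since g(x) = h(x - 6) where h(x) = x^3 - 98, and h is irreducible over Q (because 98 is not a perfect cube, so h has no rational root, and a monic cubic with no rational root is irreducible), g is also irreducible (irreducibility is preserved under the substitution x → x - 6). Hence m_α(x) = x^3 - 18x^2 + 108x - 314.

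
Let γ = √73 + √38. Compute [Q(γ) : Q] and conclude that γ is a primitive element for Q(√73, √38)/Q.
[Q(γ) : Q] = 4 (equivalently, Q(γ) = Q(√73, √38))

Obviously Q(γ) ⊆ Q(√73, √38), and [Q(√73, √38):Q] = 4 (since 73, 38 are distinct squarefree integers > 1 with 2774 not a perfect square). To show equality we compute the minimal polynomial of γ. From γ = √73 + √38: γ^2 = 73 + 2√(2774) + 38 = 111 + 2√(2774), so γ^2 - 111 = 2√(2774); squaring, (γ^2 - 111)^2 = 4·2774, i.e. γ^4 - 222γ^2 + 12321 - 11096 = 0, i.e. γ^4 - 222γ^2 + 1225 = 0. So γ is a root of x^4 - 222x^2 + 1225. This polynomial is irreducible over Q: it has no rational root (each ±√73 ± √38 is irrational), and any factorization into two quadratics over Q would force √(2774) ∈ Q (pairing opposite roots) or √73, √38 ∈ Q (other pairings), all impossible. Hence [Q(γ):Q] = 4 = [Q(√73, √38):Q], so Q(γ) = Q(√73, √38).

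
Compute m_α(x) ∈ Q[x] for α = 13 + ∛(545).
m_α(x) = x^3 - 39x^2 + 507x - 2742

Set β = α - 13 = ∛(545), so β^3 = 545. Then (α - 13)^3 - 545 = 0, i.e. α is a root of g(x) = (x - 13)^3 - 545 = x^3 - 39x^2 + 507x - 2742. Since g(x) = h(x - 13) where h(x) = x^3 - 545, and h is irreducible over Q (because 545 is not a perfect cube, so h has no rational root, and a monic cubic with no rational root is irreducible), g is also irreducible (irreducibility is preserved under the substitution x → x - 13). Hence m_α(x) = x^3 - 39x^2 + 507x - 2742.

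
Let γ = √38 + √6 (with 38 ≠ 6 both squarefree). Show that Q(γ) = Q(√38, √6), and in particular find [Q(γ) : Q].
[Q(γ) : Q] = 4 (equivalently, Q(γ) = Q(√38, √6))

Obviously Q(γ) ⊆ Q(√38, √6), and [Q(√38, √6):Q] = 4 (since 38, 6 are distinct squarefree integers > 1 with 228 not a perfect square). To show equality we compute the minimal polynomial of γ. From γ = √38 + √6: γ^2 = 38 + 2√(228) + 6 = 44 + 2√(228), so γ^2 - 44 = 2√(228); squaring, (γ^2 - 44)^2 = 4·228, i.e. γ^4 - 88γ^2 + 1936 - 912 = 0, i.e. γ^4 - 88γ^2 + 1024 = 0. So γ is a root of x^4 - 88x^2 + 1024. This polynomial is irreducible over Q: it has no rational root (each ±√38 ± √6 is irrational), and any factorization into two quadratics over Q would force √(228) ∈ Q (pairing opposite roots) or √38, √6 ∈ Q (other pairings), all impossible. Hence [Q(γ):Q] = 4 = [Q(√38, √6):Q], so Q(γ) = Q(√38, √6).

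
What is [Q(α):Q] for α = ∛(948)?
[Q(α):Q] = 3

The minimal polynomial of α is x^3 - 948, irreducible over Q since 948 is not a perfect cube (so x^3 - 948 has no rational root). Hence [Q(α):Q] = deg(m_α) = 3.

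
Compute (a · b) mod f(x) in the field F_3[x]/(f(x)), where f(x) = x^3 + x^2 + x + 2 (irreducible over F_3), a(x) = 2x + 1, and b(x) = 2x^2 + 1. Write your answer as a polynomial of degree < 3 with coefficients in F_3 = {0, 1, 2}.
a · b ≡ x^2 + x + 2 (mod f(x))

Multiply in F_3[x]: a(x)·b(x) = (2x + 1)·(2x^2 + 1) = x^3 + 2x^2 + 2x + 1. This has degree ≥ 3, so divide by f(x) over F_3: x^3 + 2x^2 + 2x + 1 = (1)·(x^3 + x^2 + x + 2) + (x^2 + x + 2). Hence a·b ≡ x^2 + x + 2 (mod f). (F_3[x]/(f) is a field with 3^3 = 27 elements since f is irreducible of degree 3.)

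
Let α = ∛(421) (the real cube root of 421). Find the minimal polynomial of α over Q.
m_α(x) = x^3 - 421

α satisfies α^3 = 421, so x^3 - 421 annihilates α. By the rational root test, a rational root p/q (in lowest terms) of x^3 - 421 would satisfy p^3 = 421 q^3, forcing q = 1 and p^3 = 421; but 421 is not a perfect cube, contradiction. A monic cubic over Q with no rational root is irreducible (any nontrivial factorization would include a linear factor). Hence x^3 - 421 is the minimal polynomial of α, and in particular [Q(α):Q] = 3.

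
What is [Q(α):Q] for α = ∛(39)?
[Q(α):Q] = 3

The minimal polynomial of α is x^3 - 39, irreducible over Q since 39 is not a perfect cube (so x^3 - 39 has no rational root). Hence [Q(α):Q] = deg(m_α) = 3.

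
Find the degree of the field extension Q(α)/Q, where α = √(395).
[Q(α):Q] = 2

[Q(α):Q] equals the degree of the minimal polynomial of α. Here α^2 = 395 and x^2 - 395 is irreducible (d = 395 is squarefree, ≠ 1, hence not a square), so deg(m_α) = 2. Thus [Q(α):Q] = 2.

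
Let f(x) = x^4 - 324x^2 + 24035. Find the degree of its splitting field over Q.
[K : Q] = 4

Solving the quadratic in x^2: x^2 = (324 ± √(324^2 - 4·24035))/2 = (324 ± √8836)/2 = (324 ± 94)/2, giving x^2 = 115 or x^2 = 209. So f(x) = (x^2 - 115)(x^2 - 209) and the roots of f are ±√115, ±√209. Hence the splitting field is K = Q(√115, √209). Since 115 and 209 are distinct squarefree integers > 1, their product 24035 is not a perfect square, so √209 ∉ Q(√115). By the tower law [K:Q] = [Q(√115,√209):Q(√115)] · [Q(√115):Q] = 2 · 2 = 4.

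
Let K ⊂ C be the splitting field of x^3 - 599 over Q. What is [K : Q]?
[K : Q] = 6

The roots of x^3 - 599 are ∛599, ω∛599, ω^2∛599 where ω = e^(2πi/3) is a primitive cube root of unity, so K = Q(∛599, ω). Now [Q(∛599):Q] = 3 (since 599 is not a perfect cube, x^3 - 599 is irreducible) and [Q(ω):Q] = 2. Both 2 and 3 divide [K:Q], and [K:Q] ≤ 3·2 = 6, so [K:Q] = 6. (Equivalently: Q(∛599) ⊂ R but ω ∉ R, so [K : Q(∛599)] = 2.)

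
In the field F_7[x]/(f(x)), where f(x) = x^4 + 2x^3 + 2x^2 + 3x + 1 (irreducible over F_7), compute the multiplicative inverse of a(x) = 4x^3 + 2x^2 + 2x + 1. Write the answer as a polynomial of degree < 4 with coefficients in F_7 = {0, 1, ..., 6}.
a(x)^(-1) ≡ 3x^2 + 5x + 3 (mod f(x))

Since f is irreducible over F_7, F_7[x]/(f) is a field and a(x) ≠ 0 has an inverse. Apply the extended Euclidean algorithm to f(x) and a(x) in F_7[x]: f(x) = (2x + 3)·a(x) + (6x^2 + 2x + 5);  a(x) = (3x + 4)·(6x^2 + 2x + 5) + (2). The last nonzero remainder is the constant 2 = gcd(f, a) in F_7. Back-substituting through the division chain expresses 2 = s(x)·a(x) + t(x)·f(x) with s(x) ≡ 6x^2 + 3x + 6 (mod f), so (6x^2 + 3x + 6)·a(x) ≡ 2 (mod f). Multiplying by 2^(-1) ≡ 4 in F_7 gives a(x)^(-1) ≡ 4·(6x^2 + 3x + 6) ≡ 3x^2 + 5x + 3 (mod f). Check: (4x^3 + 2x^2 + 2x + 1)·(3x^2 + 5x + 3) = 5x^5 + 5x^4 + 5x^2 + 4x + 3 ≡ 1 (mod x^4 + 2x^3 + 2x^2 + 3x + 1).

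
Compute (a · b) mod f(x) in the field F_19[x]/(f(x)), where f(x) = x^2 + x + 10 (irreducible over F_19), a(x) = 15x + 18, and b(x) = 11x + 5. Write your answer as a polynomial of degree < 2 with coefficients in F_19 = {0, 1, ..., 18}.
a · b ≡ 13x + 17 (mod f(x))

Multiply in F_19[x]: a(x)·b(x) = (15x + 18)·(11x + 5) = 13x^2 + 7x + 14. This has degree ≥ 2, so divide by f(x) over F_19: 13x^2 + 7x + 14 = (13)·(x^2 + x + 10) + (13x + 17). Hence a·b ≡ 13x + 17 (mod f). (F_19[x]/(f) is a field with 19^2 = 361 elements since f is irreducible of degree 2.)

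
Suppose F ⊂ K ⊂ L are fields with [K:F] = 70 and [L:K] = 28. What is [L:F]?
[L:F] = 1960

The tower law says that for any tower of field extensions F ⊂ K ⊂ L with finite degrees, [L:F] = [L:K] · [K:F]. Here this gives [L:F] = 28 · 70 = 1960.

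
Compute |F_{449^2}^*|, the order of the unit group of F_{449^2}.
|F_{449^2}^*| = 201600

F_{449^2} has 449^2 = 201601 elements; its multiplicative group consists of all nonzero elements, so |F_{449^2}^*| = 201601 - 1 = 201600. (It is cyclic since any finite subgroup of the multiplicative group of a field is cyclic.)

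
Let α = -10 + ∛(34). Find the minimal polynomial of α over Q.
m_α(x) = x^3 + 30x^2 + 300x + 966

Set β = α + 10 = ∛(34), so β^3 = 34. Then (α + 10)^3 - 34 = 0, i.e. α is a root of g(x) = (x + 10)^3 - 34 = x^3 + 30x^2 + 300x + 966. Since g(x) = h(x + 10) where h(x) = x^3 - 34, and h is irreducible over Q (because 34 is not a perfect cube, so h has no rational root, and a monic cubic with no rational root is irreducible), g is also irreducible (irreducibility is preserved under the substitution x → x + 10). Hence m_α(x) = x^3 + 30x^2 + 300x + 966.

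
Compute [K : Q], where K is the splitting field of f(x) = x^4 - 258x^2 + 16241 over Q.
[K : Q] = 4

Solving the quadratic in x^2: x^2 = (258 ± √(258^2 - 4·16241))/2 = (258 ± √1600)/2 = (258 ± 40)/2, giving x^2 = 149 or x^2 = 109. So f(x) = (x^2 - 149)(x^2 - 109) and the roots of f are ±√149, ±√109. Hence the splitting field is K = Q(√149, √109). Since 149 and 109 are distinct squarefree integers > 1, their product 16241 is not a perfect square, so √109 ∉ Q(√149). By the tower law [K:Q] = [Q(√149,√109):Q(√149)] · [Q(√149):Q] = 2 · 2 = 4.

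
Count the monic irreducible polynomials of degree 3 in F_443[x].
There are 28979288 monic irreducible polynomials of degree 3 over F_443

Each element of F_{443^3} that lies in no proper subfield is a root of exactly one monic irreducible of degree 3 over F_443, and each such polynomial has 3 distinct roots in F_{443^3}. By Möbius inversion the count is N_443(3) = (1/3) Σ_{d|3} μ(3/d) · 443^d = (1/3)(μ(3)·443^1 + μ(1)·443^3) = 86937864/3 = 28979288.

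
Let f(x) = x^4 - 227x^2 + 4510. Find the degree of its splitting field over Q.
[K : Q] = 4

Solving the quadratic in x^2: x^2 = (227 ± √(227^2 - 4·4510))/2 = (227 ± √33489)/2 = (227 ± 183)/2, giving x^2 = 205 or x^2 = 22. So f(x) = (x^2 - 205)(x^2 - 22) and the roots of f are ±√205, ±√22. Hence the splitting field is K = Q(√205, √22). Since 205 and 22 are distinct squarefree integers > 1, their product 4510 is not a perfect square, so √22 ∉ Q(√205). By the tower law [K:Q] = [Q(√205,√22):Q(√205)] · [Q(√205):Q] = 2 · 2 = 4.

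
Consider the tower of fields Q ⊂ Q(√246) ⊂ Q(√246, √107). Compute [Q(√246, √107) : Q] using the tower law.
[Q(√246, √107) : Q] = 4

[Q(√246):Q] = 2 (min poly x^2 - 246, irreducible since 246 is squarefree > 1). For the top step, suppose √107 ∈ Q(√246), say √107 = c + d√246 with c, d ∈ Q. Squaring: 107 = c^2 + 246d^2 + 2cd√246. Since √246 ∉ Q this forces 2cd = 0. If d = 0 then √107 = c ∈ Q, contradicting 107 squarefree > 1. If c = 0 then 107 = 246d^2, so 246·107 = (246d)^2 is a perfect square in Q — but 246·107 = 26322 is not a perfect square (since 246 and 107 are distinct squarefree integers). Contradiction. Hence √107 ∉ Q(√246), so x^2 - 107 stays irreducible over Q(√246) and [Q(√246, √107) : Q(√246)] = 2. By the tower law, [Q(√246, √107) : Q] = 2 · 2 = 4.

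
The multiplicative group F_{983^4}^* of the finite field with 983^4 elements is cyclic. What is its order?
|F_{983^4}^*| = 933714431520

F_{983^4} has 983^4 = 933714431521 elements; its multiplicative group consists of all nonzero elements, so |F_{983^4}^*| = 933714431521 - 1 = 933714431520. (It is cyclic since any finite subgroup of the multiplicative group of a field is cyclic.)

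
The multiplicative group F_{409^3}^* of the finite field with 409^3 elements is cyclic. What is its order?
|F_{409^3}^*| = 68417928

F_{409^3} has 409^3 = 68417929 elements; its multiplicative group consists of all nonzero elements, so |F_{409^3}^*| = 68417929 - 1 = 68417928. (It is cyclic since any finite subgroup of the multiplicative group of a field is cyclic.)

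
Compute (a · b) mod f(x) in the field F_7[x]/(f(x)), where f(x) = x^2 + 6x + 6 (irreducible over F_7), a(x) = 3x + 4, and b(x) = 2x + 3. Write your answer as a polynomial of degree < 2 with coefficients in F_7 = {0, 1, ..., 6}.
a · b ≡ 2x + 4 (mod f(x))

Multiply in F_7[x]: a(x)·b(x) = (3x + 4)·(2x + 3) = 6x^2 + 3x + 5. This has degree ≥ 2, so divide by f(x) over F_7: 6x^2 + 3x + 5 = (6)·(x^2 + 6x + 6) + (2x + 4). Hence a·b ≡ 2x + 4 (mod f). (F_7[x]/(f) is a field with 7^2 = 49 elements since f is irreducible of degree 2.)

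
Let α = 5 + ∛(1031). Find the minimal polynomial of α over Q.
m_α(x) = x^3 - 15x^2 + 75x - 1156

Set β = α - 5 = ∛(1031), so β^3 = 1031. Then (α - 5)^3 - 1031 = 0, i.e. α is a root of g(x) = (x - 5)^3 - 1031 = x^3 - 15x^2 + 75x - 1156. Since g(x) = h(x - 5) where h(x) = x^3 - 1031, and h is irreducible over Q (because 1031 is not a perfect cube, so h has no rational root, and a monic cubic with no rational root is irreducible), g is also irreducible (irreducibility is preserved under the substitution x → x - 5). Hence m_α(x) = x^3 - 15x^2 + 75x - 1156.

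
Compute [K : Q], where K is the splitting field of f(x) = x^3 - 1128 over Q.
[K : Q] = 6

The roots of x^3 - 1128 are ∛1128, ω∛1128, ω^2∛1128 where ω = e^(2πi/3) is a primitive cube root of unity, so K = Q(∛1128, ω). Now [Q(∛1128):Q] = 3 (since 1128 is not a perfect cube, x^3 - 1128 is irreducible) and [Q(ω):Q] = 2. Both 2 and 3 divide [K:Q], and [K:Q] ≤ 3·2 = 6, so [K:Q] = 6. (Equivalently: Q(∛1128) ⊂ R but ω ∉ R, so [K : Q(∛1128)] = 2.)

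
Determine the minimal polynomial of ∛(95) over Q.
m_α(x) = x^3 - 95

α satisfies α^3 = 95, so x^3 - 95 annihilates α. By the rational root test, a rational root p/q (in lowest terms) of x^3 - 95 would satisfy p^3 = 95 q^3, forcing q = 1 and p^3 = 95; but 95 is not a perfect cube, contradiction. A monic cubic over Q with no rational root is irreducible (any nontrivial factorization would include a linear factor). Hence x^3 - 95 is the minimal polynomial of α, and in particular [Q(α):Q] = 3.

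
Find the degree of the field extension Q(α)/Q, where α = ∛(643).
[Q(α):Q] = 3

The minimal polynomial of α is x^3 - 643, irreducible over Q since 643 is not a perfect cube (so x^3 - 643 has no rational root). Hence [Q(α):Q] = deg(m_α) = 3.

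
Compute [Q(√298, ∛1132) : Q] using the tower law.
[Q(√298, ∛1132) : Q] = 6

Let L = Q(√298, ∛1132). Since Q(√298) ⊂ L and [Q(√298):Q] = 2, the tower law gives 2 | [L:Q]. Likewise Q(∛1132) ⊂ L with [Q(∛1132):Q] = 3 (because 1132 is not a perfect cube), so 3 | [L:Q]. As gcd(2,3) = 1, [L:Q] is divisible by 6. Conversely L is generated over Q by √298 and ∛1132, so [L:Q] ≤ 2·3 = 6. Therefore [Q(√298, ∛1132) : Q] = 6.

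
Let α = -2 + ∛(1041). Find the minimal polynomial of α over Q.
m_α(x) = x^3 + 6x^2 + 12x - 1033

Set β = α + 2 = ∛(1041), so β^3 = 1041. Then (α + 2)^3 - 1041 = 0, i.e. α is a root of g(x) = (x + 2)^3 - 1041 = x^3 + 6x^2 + 12x - 1033. Since g(x) = h(x + 2) where h(x) = x^3 - 1041, and h is irreducible over Q (because 1041 is not a perfect cube, so h has no rational root, and a monic cubic with no rational root is irreducible), g is also irreducible (irreducibility is preserved under the substitution x → x + 2). Hence m_α(x) = x^3 + 6x^2 + 12x - 1033.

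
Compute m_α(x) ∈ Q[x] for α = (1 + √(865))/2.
m_α(x) = x^2 - x - 216

From 2α - 1 = √(865), squaring gives (2α - 1)^2 = 865, i.e. 4α^2 - 4α + 1 = 865, so α^2 - α + (1 - 865)/4 = 0. Since 865 ≡ 1 (mod 4), (1 - 865)/4 = -216 ∈ Z. The polynomial x^2 - x - 216 has discriminant 1 - 4·(-216) = 865, which is not a perfect square in Q (d = 865 is squarefree and ≠ 1), so x^2 - x - 216 is irreducible over Q. It is the minimal polynomial of α.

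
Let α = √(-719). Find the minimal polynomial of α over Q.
m_α(x) = x^2 + 719

α satisfies α^2 + 719 = 0, so x^2 + 719 annihilates α. Since d = -719 is squarefree and ≠ 1, it is not a perfect square in Q, so x^2 + 719 has no rational root and is therefore irreducible over Q (a degree-2 polynomial over a field is irreducible iff it has no root). Hence m_α(x) = x^2 + 719.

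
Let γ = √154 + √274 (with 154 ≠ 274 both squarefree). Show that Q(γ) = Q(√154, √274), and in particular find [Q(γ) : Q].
[Q(γ) : Q] = 4 (equivalently, Q(γ) = Q(√154, √274))

Obviously Q(γ) ⊆ Q(√154, √274), and [Q(√154, √274):Q] = 4 (since 154, 274 are distinct squarefree integers > 1 with 42196 not a perfect square). To show equality we compute the minimal polynomial of γ. From γ = √154 + √274: γ^2 = 154 + 2√(42196) + 274 = 428 + 2√(42196), so γ^2 - 428 = 2√(42196); squaring, (γ^2 - 428)^2 = 4·42196, i.e. γ^4 - 856γ^2 + 183184 - 168784 = 0, i.e. γ^4 - 856γ^2 + 14400 = 0. So γ is a root of x^4 - 856x^2 + 14400. This polynomial is irreducible over Q: it has no rational root (each ±√154 ± √274 is irrational), and any factorization into two quadratics over Q would force √(42196) ∈ Q (pairing opposite roots) or √154, √274 ∈ Q (other pairings), all impossible. Hence [Q(γ):Q] = 4 = [Q(√154, √274):Q], so Q(γ) = Q(√154, √274).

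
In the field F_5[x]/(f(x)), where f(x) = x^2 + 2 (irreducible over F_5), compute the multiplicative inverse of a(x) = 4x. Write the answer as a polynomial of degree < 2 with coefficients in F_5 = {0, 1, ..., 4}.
a(x)^(-1) ≡ 3x (mod f(x))

Since f is irreducible over F_5, F_5[x]/(f) is a field and a(x) ≠ 0 has an inverse. Apply the extended Euclidean algorithm to f(x) and a(x) in F_5[x]: f(x) = (4x)·a(x) + (2). The last nonzero remainder is the constant 2 = gcd(f, a) in F_5. Back-substituting through the division chain expresses 2 = s(x)·a(x) + t(x)·f(x) with s(x) ≡ x (mod f), so (x)·a(x) ≡ 2 (mod f). Multiplying by 2^(-1) ≡ 3 in F_5 gives a(x)^(-1) ≡ 3·(x) ≡ 3x (mod f). Check: (4x)·(3x) = 2x^2 ≡ 1 (mod x^2 + 2).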